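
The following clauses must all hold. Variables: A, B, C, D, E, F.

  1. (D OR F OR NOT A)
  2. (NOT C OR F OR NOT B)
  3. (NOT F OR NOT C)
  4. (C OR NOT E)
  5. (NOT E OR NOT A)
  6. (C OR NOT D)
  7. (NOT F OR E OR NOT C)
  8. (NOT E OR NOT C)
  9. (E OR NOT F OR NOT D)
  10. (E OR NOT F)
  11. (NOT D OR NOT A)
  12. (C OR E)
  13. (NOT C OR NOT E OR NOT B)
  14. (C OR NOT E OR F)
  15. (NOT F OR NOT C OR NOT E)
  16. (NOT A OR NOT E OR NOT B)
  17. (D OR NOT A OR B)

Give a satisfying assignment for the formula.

A=0, B=0, C=1, D=1, E=0, F=0

A occurs only negated in the remaining clauses — set A = False.
Set B = False and propagate.
Branch on C: take C = True.
  then F is forced to False.
  then E is forced to False.
D is now unconstrained; take D = True.
Check each clause:
  1. (F OR NOT A OR D) — D is true.
  2. (NOT C OR NOT B OR F) — NOT B is true.
  3. (NOT C OR NOT F) — NOT F is true.
  4. (NOT E OR C) — C is true.
  5. (NOT E OR NOT A) — NOT E is true.
  6. (C OR NOT D) — C is true.
  7. (E OR NOT F OR NOT C) — NOT F is true.
  8. (NOT E OR NOT C) — NOT E is true.
  9. (E OR NOT F OR NOT D) — NOT F is true.
  10. (NOT F OR E) — NOT F is true.
  11. (NOT D OR NOT A) — NOT A is true.
  12. (E OR C) — C is true.
  13. (NOT C OR NOT E OR NOT B) — NOT E is true.
  14. (F OR C OR NOT E) — C is true.
  15. (NOT E OR NOT C OR NOT F) — NOT F is true.
  16. (NOT E OR NOT B OR NOT A) — NOT E is true.
  17. (D OR NOT A OR B) — D is true.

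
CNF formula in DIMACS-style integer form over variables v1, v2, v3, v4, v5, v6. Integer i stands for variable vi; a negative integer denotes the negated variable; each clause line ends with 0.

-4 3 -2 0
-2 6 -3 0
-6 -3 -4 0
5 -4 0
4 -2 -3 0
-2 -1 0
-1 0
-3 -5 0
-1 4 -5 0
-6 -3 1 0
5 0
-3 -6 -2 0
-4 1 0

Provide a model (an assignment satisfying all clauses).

(~v1) is a unit clause, so v1 = False.
The clause (v5) is unit: v5 must be True.
(~v3) is a unit clause, so v3 = False.
Unit propagation: (~v4) forces v4 = False.
v2, v6 are now unconstrained; take v2 = False, v6 = True.

v1=F, v2=F, v3=F, v4=F, v5=T, v6=T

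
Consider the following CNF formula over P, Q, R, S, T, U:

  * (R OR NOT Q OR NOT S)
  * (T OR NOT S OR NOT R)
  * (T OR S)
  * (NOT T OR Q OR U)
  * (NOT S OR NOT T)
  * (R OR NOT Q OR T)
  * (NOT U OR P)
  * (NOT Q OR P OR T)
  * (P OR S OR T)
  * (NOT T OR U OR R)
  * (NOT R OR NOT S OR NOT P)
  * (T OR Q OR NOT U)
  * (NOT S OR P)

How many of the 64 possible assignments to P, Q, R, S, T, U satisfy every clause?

7

Case analysis on T and S:
  T=1, S=1: a clause becomes empty — 0.
  T=1, S=0: 6 of the 16 assignments to (P,Q,R,U) work.
  T=0, S=1: remaining (P,Q,R,U) ∈ {(1,0,0,0)} — 1.
  T=0, S=0: a clause becomes empty — 0.
Total: 0 + 6 + 1 + 0 = 7.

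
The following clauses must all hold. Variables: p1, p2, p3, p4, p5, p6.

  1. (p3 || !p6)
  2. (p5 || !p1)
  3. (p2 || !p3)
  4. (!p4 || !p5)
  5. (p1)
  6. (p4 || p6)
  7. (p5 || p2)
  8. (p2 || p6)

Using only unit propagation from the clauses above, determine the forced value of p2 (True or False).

True

Unit clause (p1) sets p1 = True.
In (p5 || !p1), !p1 is now false; p5 must hold, so p5 = True.
In (!p5 || !p4), !p5 is now false; !p4 must hold, so p4 = False.
In (p6 || p4), p4 is now false; p6 must hold, so p6 = True.
In (!p6 || p3), !p6 is now false; p3 must hold, so p3 = True.
From (!p3 || p2) and p3 = True: p2 = True.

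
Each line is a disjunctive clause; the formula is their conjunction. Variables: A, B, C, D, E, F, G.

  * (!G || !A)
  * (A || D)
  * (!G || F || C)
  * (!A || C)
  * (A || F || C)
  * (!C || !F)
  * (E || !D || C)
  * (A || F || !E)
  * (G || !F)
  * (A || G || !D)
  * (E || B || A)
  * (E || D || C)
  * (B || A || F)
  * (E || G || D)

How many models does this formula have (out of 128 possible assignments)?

9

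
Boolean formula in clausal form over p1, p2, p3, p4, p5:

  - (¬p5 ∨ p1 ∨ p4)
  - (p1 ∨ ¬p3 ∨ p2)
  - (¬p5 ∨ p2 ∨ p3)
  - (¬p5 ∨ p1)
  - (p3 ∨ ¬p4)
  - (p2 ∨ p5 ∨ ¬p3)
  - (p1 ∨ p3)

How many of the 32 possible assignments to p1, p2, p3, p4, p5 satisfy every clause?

11

Case analysis on p3 and p1:
  p3=1, p1=1: p4 free; 3 ways for (p2,p5) × 2^1 = 6.
  p3=1, p1=0: remaining (p2,p4,p5) ∈ {(1,0,0); (1,1,0)} — 2.
  p3=0, p1=1: remaining (p2,p4,p5) ∈ {(0,0,0); (1,0,0); (1,0,1)} — 3.
  p3=0, p1=0: a clause becomes empty — 0.
Total: 6 + 2 + 3 + 0 = 11.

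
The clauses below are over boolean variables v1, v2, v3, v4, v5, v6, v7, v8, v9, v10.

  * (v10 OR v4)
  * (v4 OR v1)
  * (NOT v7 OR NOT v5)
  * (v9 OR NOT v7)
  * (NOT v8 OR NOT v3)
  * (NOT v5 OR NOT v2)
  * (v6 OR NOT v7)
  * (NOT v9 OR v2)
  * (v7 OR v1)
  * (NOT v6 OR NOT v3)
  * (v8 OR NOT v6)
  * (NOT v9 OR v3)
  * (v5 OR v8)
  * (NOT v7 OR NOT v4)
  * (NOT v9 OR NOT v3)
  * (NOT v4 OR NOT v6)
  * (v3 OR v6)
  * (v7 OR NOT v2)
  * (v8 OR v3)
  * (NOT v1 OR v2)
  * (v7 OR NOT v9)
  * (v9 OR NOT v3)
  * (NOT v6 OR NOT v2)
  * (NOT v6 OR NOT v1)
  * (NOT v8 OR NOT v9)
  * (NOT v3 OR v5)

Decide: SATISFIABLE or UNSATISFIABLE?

v3 = True:
  propagation gives v8=False, v6=False, v7=False, v1=True; an empty clause results — contradiction.
v3 = False:
  propagation gives v9=False, v7=False, v1=True, v6=True; an empty clause results — contradiction.
Every branch closes, so no satisfying assignment exists.

UNSATISFIABLE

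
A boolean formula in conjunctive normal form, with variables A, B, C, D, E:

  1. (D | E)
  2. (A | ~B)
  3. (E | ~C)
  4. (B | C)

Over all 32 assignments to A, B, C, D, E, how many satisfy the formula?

Case analysis on B and C:
  B=T, C=T: remaining (A,D,E) ∈ {(T,F,T); (T,T,T)} — 2.
  B=T, C=F: remaining (A,D,E) ∈ {(T,F,T); (T,T,F); (T,T,T)} — 3.
  B=F, C=T: remaining (A,D,E) ∈ {(F,F,T); (F,T,T); (T,F,T); (T,T,T)} — 4.
  B=F, C=F: a clause becomes empty — 0.
Total: 2 + 3 + 4 + 0 = 9.

9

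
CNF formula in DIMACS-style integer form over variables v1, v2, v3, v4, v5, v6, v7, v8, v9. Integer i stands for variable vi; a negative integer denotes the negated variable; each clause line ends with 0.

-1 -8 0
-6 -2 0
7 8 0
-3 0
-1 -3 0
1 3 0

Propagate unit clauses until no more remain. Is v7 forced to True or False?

(~v3) is a unit clause: v3 = False.
(v3 \/ v1) with v3 = False leaves only v1, so v1 = True.
In (~v1 \/ ~v8), ~v1 is now false; ~v8 must hold, so v8 = False.
(v8 \/ v7) with v8 = False leaves only v7, so v7 = True.

True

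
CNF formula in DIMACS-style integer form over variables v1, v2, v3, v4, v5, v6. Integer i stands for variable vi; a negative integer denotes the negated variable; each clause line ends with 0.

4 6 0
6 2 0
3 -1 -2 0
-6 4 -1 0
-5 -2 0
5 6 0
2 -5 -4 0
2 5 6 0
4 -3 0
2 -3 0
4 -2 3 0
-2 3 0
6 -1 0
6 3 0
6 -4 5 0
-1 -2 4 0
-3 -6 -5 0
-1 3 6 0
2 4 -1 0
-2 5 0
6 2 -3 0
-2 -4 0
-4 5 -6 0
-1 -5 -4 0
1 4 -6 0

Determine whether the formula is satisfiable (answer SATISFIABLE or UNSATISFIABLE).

v2 = True:
  propagation gives v5=False; an empty clause results — contradiction.
v2 = False:
  v4 = True:
    propagation gives v5=False; an empty clause results — contradiction.
  v4 = False:
    propagation gives v1=False; an empty clause results — contradiction.
Every branch closes, so no satisfying assignment exists.

UNSATISFIABLE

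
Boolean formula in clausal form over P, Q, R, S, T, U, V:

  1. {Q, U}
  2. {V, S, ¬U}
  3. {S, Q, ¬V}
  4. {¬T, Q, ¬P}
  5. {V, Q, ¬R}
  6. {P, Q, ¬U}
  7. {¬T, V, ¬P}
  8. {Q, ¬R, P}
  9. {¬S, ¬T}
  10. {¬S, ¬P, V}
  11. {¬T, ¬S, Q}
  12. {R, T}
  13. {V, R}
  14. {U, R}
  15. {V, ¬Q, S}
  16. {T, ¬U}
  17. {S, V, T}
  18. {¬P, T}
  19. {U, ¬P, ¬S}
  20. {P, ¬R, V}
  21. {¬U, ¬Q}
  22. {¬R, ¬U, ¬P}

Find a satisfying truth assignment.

P = True  Q = True  R = True  S = False  T = True  U = False  V = True

Try P = True.
  then T is forced to True.
  then Q is forced to True.
  then V is forced to True.
  then S is forced to False.
  then U is forced to False.
  then R is forced to True.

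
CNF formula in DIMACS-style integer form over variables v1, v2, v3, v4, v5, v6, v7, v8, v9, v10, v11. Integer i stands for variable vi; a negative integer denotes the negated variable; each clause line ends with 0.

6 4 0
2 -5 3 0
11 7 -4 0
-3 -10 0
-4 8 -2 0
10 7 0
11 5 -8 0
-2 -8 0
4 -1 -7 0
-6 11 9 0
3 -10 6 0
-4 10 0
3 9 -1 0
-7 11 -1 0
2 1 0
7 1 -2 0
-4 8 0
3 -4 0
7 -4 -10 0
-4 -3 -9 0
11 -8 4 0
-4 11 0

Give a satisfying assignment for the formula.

Pure literal: v11 appears only positively; assign v11 = True.
Branch on v1: take v1 = False.
  then v2 is forced to True.
  then v8 is forced to False.
  then v4 is forced to False.
  then v6 is forced to True.
  then v7 is forced to True.
Try v3 = True.
  then v10 is forced to False.
v5, v9 are now unconstrained; take v5 = False, v9 = False.

v1=F, v2=T, v3=T, v4=F, v5=F, v6=T, v7=T, v8=F, v9=F, v10=F, v11=T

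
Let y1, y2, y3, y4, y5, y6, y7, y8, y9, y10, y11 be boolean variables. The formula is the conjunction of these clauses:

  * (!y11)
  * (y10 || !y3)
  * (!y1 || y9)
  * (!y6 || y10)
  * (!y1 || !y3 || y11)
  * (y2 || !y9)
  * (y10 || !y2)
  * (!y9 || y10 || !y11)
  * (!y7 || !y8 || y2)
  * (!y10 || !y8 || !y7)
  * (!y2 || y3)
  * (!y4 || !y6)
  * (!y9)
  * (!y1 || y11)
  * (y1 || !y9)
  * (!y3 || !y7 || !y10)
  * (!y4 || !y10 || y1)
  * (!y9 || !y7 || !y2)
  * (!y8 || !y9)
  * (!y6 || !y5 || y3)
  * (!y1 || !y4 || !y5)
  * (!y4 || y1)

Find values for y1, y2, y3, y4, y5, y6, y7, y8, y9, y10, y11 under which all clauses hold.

y1=0  y2=0  y3=1  y4=0  y5=0  y6=0  y7=0  y8=1  y9=0  y10=1  y11=0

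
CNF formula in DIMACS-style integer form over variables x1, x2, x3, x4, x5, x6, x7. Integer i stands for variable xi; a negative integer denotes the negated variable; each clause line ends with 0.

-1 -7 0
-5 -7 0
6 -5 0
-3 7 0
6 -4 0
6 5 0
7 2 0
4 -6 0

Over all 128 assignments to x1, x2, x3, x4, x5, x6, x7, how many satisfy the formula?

The models are:
  x1=0 x2=0 x3=0 x4=1 x5=0 x6=1 x7=1
  x1=0 x2=0 x3=1 x4=1 x5=0 x6=1 x7=1
  x1=0 x2=1 x3=0 x4=1 x5=0 x6=1 x7=0
  x1=0 x2=1 x3=0 x4=1 x5=0 x6=1 x7=1
  x1=0 x2=1 x3=0 x4=1 x5=1 x6=1 x7=0
  x1=0 x2=1 x3=1 x4=1 x5=0 x6=1 x7=1
  x1=1 x2=1 x3=0 x4=1 x5=0 x6=1 x7=0
  x1=1 x2=1 x3=0 x4=1 x5=1 x6=1 x7=0
That's 8 in total.

8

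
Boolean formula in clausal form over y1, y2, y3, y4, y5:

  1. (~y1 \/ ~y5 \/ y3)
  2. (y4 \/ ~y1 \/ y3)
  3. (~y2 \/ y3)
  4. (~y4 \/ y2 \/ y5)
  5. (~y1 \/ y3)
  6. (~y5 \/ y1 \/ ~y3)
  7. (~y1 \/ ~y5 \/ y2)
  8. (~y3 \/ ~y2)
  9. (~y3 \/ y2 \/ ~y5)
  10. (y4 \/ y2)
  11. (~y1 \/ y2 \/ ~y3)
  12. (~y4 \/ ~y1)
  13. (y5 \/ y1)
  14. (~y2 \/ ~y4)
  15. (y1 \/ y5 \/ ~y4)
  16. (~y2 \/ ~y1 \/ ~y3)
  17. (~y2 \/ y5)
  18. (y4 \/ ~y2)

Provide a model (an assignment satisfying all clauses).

y1=False, y2=False, y3=False, y4=True, y5=True

Set y1 = False and propagate.
  then y5 is forced to True.
  then y3 is forced to False.
  then y2 is forced to False.
  then y4 is forced to True.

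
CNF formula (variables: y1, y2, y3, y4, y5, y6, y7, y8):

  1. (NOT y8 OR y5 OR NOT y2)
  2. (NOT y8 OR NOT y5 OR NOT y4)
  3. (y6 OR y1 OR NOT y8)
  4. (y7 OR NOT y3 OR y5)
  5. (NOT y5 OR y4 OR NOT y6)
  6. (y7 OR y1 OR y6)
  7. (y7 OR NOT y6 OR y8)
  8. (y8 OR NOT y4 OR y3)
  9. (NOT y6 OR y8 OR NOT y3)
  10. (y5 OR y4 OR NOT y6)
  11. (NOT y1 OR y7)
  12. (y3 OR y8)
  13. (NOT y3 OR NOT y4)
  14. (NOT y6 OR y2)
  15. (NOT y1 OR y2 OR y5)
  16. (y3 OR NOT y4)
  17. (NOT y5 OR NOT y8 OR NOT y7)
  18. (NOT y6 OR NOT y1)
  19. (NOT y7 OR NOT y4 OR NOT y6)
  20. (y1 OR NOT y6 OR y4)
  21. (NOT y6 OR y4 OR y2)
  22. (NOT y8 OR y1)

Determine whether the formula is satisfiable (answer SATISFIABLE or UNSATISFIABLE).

SATISFIABLE

Branch on y1: take y1 = True.
  then y7 is forced to True.
  then y6 is forced to False.
For the remaining variables, y2 = False, y3 = True, y4 = False, y5 = True, y8 = False works.
Every clause has at least one true literal under this assignment.
So y1=True, y2=False, y3=True, y4=False, y5=True, y6=False, y7=True, y8=False is a satisfying assignment.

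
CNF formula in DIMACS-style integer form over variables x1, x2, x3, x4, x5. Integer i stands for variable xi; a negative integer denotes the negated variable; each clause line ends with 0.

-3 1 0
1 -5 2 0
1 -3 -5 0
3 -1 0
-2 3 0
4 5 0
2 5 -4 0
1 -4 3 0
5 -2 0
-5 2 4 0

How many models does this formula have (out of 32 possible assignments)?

The models are:
  x1=T x2=F x3=T x4=T x5=T
  x1=T x2=T x3=T x4=F x5=T
  x1=T x2=T x3=T x4=T x5=T
Count: 3.

3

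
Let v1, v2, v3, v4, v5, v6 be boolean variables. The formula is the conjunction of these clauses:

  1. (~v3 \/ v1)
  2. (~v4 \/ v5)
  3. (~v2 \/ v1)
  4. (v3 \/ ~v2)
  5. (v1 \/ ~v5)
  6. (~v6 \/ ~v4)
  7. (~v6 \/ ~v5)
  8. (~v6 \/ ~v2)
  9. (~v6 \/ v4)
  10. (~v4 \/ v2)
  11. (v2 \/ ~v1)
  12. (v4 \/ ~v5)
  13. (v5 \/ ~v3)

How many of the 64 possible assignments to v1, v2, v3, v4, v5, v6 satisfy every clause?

Satisfying assignments:
  v1=0 v2=0 v3=0 v4=0 v5=0 v6=0
  v1=1 v2=1 v3=1 v4=1 v5=1 v6=0
That's 2 in total.

2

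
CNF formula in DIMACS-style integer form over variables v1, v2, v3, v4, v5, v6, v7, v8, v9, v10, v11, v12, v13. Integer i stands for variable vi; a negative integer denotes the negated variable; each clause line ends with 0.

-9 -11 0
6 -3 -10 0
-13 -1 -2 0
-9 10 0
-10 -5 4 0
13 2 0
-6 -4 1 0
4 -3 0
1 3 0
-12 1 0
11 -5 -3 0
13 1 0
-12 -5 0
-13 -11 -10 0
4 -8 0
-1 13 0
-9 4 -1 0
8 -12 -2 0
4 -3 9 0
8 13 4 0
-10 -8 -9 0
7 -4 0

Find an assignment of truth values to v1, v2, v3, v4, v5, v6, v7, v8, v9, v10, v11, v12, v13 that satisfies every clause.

v5 occurs only negated in the remaining clauses — set v5 = False.
Branch on v1: take v1 = True.
  then v13 is forced to True.
  then v2 is forced to False.
Branch on v3: take v3 = False.
For the remaining variables, v4 = False, v6 = False, v7 = False, v8 = False, v9 = False, v10 = True, v11 = False, v12 = True works.
Check each clause:
  1. (~v9 | ~v11) — ~v11 is true.
  2. (~v3 | v6 | ~v10) — ~v3 is true.
  3. (~v2 | ~v1 | ~v13) — ~v2 is true.
  4. (~v9 | v10) — v10 is true.
  5. (~v5 | v4 | ~v10) — ~v5 is true.
  6. (v2 | v13) — v13 is true.
  7. (~v4 | ~v6 | v1) — v1 is true.
  8. (v4 | ~v3) — ~v3 is true.
  9. (v3 | v1) — v1 is true.
  10. (~v12 | v1) — v1 is true.
  11. (v11 | ~v5 | ~v3) — ~v3 is true.
  12. (v1 | v13) — v1 is true.
  13. (~v5 | ~v12) — ~v5 is true.
  14. (~v13 | ~v11 | ~v10) — ~v11 is true.
  15. (v4 | ~v8) — ~v8 is true.
  16. (~v1 | v13) — v13 is true.
  17. (v4 | ~v1 | ~v9) — ~v9 is true.
  18. (~v2 | v8 | ~v12) — ~v2 is true.
  19. (v4 | ~v3 | v9) — ~v3 is true.
  20. (v8 | v13 | v4) — v13 is true.
  21. (~v9 | ~v10 | ~v8) — ~v8 is true.
  22. (v7 | ~v4) — ~v4 is true.

v1 = 1, v2 = 0, v3 = 0, v4 = 0, v5 = 0, v6 = 0, v7 = 0, v8 = 0, v9 = 0, v10 = 1, v11 = 0, v12 = 1, v13 = 1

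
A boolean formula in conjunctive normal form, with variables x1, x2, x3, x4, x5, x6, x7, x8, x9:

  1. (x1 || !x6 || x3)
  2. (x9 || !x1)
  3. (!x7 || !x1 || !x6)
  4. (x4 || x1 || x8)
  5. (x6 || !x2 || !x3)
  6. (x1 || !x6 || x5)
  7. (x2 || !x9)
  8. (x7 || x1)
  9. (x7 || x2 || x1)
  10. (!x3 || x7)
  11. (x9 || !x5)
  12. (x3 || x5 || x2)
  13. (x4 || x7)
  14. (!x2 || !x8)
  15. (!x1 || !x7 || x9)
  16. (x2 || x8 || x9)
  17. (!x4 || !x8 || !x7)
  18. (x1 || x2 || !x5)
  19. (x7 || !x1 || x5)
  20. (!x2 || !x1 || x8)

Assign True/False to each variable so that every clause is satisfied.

x1=F, x2=T, x3=F, x4=T, x5=F, x6=F, x7=T, x8=F, x9=F

Branch on x1: take x1 = False.
  then x7 is forced to True.
Branch on x2: take x2 = True.
  then x8 is forced to False.
  then x4 is forced to True.
Set x3 = False and propagate.
  then x6 is forced to False.
The remaining clauses are satisfied by x5 = False, x9 = False.
Every clause has at least one true literal under this assignment.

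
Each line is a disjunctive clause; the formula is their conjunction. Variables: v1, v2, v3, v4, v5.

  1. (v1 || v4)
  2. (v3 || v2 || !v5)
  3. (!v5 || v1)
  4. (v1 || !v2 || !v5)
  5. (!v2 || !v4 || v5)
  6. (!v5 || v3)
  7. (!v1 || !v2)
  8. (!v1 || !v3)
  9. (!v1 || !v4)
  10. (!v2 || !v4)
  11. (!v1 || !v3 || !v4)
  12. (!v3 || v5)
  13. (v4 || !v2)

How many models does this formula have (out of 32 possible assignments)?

The models are:
  v1=F v2=F v3=F v4=T v5=F
  v1=T v2=F v3=F v4=F v5=F
That's 2 in total.

2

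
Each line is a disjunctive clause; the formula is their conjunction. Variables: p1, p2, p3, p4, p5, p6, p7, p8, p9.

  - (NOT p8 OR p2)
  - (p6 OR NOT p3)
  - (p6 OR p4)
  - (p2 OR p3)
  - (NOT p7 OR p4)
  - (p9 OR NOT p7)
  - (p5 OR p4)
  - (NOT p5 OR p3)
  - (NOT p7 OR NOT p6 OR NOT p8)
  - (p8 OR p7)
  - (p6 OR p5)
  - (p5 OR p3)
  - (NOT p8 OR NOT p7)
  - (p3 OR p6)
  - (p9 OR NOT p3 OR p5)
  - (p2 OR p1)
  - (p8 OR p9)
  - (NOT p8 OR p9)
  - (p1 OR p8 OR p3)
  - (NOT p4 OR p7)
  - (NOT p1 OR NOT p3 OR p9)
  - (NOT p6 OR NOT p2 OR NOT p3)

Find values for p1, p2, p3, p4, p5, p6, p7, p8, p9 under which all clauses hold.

p9 occurs only positively in the remaining clauses — set p9 = True.
Set p1 = True and propagate.
The remaining clauses are satisfied by p2 = False, p3 = True, p4 = True, p5 = False, p6 = True, p7 = True, p8 = False.
Check each clause:
  1. (NOT p8 OR p2) — NOT p8 is true.
  2. (p6 OR NOT p3) — p6 is true.
  3. (p4 OR p6) — p4 is true.
  4. (p2 OR p3) — p3 is true.
  5. (NOT p7 OR p4) — p4 is true.
  6. (NOT p7 OR p9) — p9 is true.
  7. (p4 OR p5) — p4 is true.
  8. (NOT p5 OR p3) — p3 is true.
  9. (NOT p7 OR NOT p8 OR NOT p6) — NOT p8 is true.
  10. (p8 OR p7) — p7 is true.
  11. (p5 OR p6) — p6 is true.
  12. (p5 OR p3) — p3 is true.
  13. (NOT p8 OR NOT p7) — NOT p8 is true.
  14. (p3 OR p6) — p3 is true.
  15. (NOT p3 OR p9 OR p5) — p9 is true.
  16. (p1 OR p2) — p1 is true.
  17. (p8 OR p9) — p9 is true.
  18. (NOT p8 OR p9) — NOT p8 is true.
  19. (p8 OR p3 OR p1) — p1 is true.
  20. (p7 OR NOT p4) — p7 is true.
  21. (NOT p1 OR p9 OR NOT p3) — p9 is true.
  22. (NOT p6 OR NOT p3 OR NOT p2) — NOT p2 is true.

p1=True, p2=False, p3=True, p4=True, p5=False, p6=True, p7=True, p8=False, p9=True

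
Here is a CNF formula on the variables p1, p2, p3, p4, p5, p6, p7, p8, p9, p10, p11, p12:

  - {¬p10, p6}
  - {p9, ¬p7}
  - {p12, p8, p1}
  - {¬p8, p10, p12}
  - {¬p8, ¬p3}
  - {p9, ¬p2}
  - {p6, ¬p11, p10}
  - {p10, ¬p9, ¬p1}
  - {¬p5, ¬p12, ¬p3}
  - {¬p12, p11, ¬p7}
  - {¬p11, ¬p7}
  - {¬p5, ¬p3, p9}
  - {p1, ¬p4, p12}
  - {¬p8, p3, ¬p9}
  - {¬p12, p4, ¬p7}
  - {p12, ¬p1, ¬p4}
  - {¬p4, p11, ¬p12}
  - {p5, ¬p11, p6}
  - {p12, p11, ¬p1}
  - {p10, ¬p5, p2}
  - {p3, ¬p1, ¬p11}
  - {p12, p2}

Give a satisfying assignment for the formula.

p7 occurs only negated in the remaining clauses — set p7 = False.
Branch on p1: take p1 = True.
Branch on p2: take p2 = False.
  then p12 is forced to True.
Set p3 = False and propagate.
  then p11 is forced to False.
  then p4 is forced to False.
For the remaining variables, p5 = False, p6 = False, p8 = True, p9 = False, p10 = False works.
Every clause has at least one true literal under this assignment.

p1=T  p2=F  p3=F  p4=F  p5=F  p6=F  p7=F  p8=T  p9=F  p10=F  p11=F  p12=T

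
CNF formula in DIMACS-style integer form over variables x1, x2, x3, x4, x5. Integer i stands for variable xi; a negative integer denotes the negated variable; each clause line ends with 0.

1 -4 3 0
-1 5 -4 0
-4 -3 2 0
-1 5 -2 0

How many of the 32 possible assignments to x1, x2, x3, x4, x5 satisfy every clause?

Split on x1, then x4.
  x1=T, x4=T: remaining (x2,x3,x5) ∈ {(F,F,T); (T,F,T); (T,T,T)} — 3.
  x1=T, x4=F: x3 free; 3 ways for (x2,x5) × 2^1 = 6.
  x1=F, x4=T: remaining (x2,x3,x5) ∈ {(T,T,F); (T,T,T)} — 2.
  x1=F, x4=F: x2, x3, x5 free → 2^3 = 8.
Total: 3 + 6 + 2 + 8 = 19.

19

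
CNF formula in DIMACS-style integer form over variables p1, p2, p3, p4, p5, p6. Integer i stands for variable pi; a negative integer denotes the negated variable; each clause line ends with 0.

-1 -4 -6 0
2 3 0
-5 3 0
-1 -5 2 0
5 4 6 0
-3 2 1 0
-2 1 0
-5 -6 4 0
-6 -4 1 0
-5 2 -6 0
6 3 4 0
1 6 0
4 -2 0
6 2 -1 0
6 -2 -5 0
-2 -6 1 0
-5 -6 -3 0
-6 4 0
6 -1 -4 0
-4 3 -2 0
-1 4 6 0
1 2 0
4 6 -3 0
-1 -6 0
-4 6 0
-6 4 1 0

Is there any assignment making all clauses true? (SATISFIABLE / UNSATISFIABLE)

UNSATISFIABLE

p6 = True:
  propagation gives p4=True, p1=False; an empty clause results — contradiction.
p6 = False:
  propagation gives p1=True, p2=True, p4=True; an empty clause results — contradiction.
Every branch closes, so no satisfying assignment exists.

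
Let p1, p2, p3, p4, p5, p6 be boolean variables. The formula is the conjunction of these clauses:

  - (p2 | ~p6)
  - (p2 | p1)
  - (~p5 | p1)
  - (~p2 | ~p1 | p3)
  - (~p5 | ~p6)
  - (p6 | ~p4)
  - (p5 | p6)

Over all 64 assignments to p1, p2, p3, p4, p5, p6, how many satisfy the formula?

9

Split on p6, then p1.
  p6=1, p1=1: remaining (p2,p3,p4,p5) ∈ {(1,1,0,0); (1,1,1,0)} — 2.
  p6=1, p1=0: remaining (p2,p3,p4,p5) ∈ {(1,0,0,0); (1,0,1,0); (1,1,0,0); (1,1,1,0)} — 4.
  p6=0, p1=1: remaining (p2,p3,p4,p5) ∈ {(0,0,0,1); (0,1,0,1); (1,1,0,1)} — 3.
  p6=0, p1=0: a clause becomes empty — 0.
Total: 2 + 4 + 3 + 0 = 9.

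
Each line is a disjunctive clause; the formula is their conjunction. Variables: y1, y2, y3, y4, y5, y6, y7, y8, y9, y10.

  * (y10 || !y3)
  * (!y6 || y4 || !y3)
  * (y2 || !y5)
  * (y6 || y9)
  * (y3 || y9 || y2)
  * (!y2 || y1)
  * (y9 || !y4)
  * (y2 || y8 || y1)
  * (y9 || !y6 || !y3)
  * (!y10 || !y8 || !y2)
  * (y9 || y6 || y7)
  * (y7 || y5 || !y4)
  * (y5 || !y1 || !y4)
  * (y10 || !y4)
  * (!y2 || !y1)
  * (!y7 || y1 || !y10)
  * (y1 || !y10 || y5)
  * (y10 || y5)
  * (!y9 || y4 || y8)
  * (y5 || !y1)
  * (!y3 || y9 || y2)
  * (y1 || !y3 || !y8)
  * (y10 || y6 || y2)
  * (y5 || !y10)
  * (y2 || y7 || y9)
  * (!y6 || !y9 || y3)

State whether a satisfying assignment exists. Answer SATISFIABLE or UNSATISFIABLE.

UNSATISFIABLE

y2 = True:
  propagation gives y1=True; an empty clause results — contradiction.
y2 = False:
  propagation gives y5=False, y10=True; an empty clause results — contradiction.
Every branch closes, so no satisfying assignment exists.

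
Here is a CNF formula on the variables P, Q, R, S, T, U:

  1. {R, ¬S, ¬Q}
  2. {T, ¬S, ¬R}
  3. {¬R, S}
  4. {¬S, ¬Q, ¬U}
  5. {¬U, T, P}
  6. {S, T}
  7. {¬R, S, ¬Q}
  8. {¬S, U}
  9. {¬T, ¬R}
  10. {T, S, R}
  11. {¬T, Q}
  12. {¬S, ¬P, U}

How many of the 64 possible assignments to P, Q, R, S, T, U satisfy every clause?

The models are:
  P=F Q=T R=F S=F T=T U=F
  P=F Q=T R=F S=F T=T U=T
  P=T Q=F R=F S=T T=F U=T
  P=T Q=T R=F S=F T=T U=F
  P=T Q=T R=F S=F T=T U=T
Count: 5.

5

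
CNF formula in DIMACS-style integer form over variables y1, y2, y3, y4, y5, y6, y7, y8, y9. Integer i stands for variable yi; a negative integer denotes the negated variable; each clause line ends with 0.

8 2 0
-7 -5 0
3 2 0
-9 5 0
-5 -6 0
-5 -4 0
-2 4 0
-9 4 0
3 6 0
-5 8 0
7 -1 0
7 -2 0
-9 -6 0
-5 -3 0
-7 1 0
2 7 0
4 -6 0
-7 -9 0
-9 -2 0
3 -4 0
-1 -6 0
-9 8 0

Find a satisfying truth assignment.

y1=T, y2=T, y3=T, y4=T, y5=F, y6=F, y7=T, y8=T, y9=F

y8 occurs only positively in the remaining clauses — set y8 = True.
Pure literal: y9 appears only negated; assign y9 = False.
Set y1 = True and propagate.
  then y7 is forced to True.
  then y5 is forced to False.
  then y6 is forced to False.
  then y3 is forced to True.
Branch on y2: take y2 = True.
  then y4 is forced to True.
Every clause has at least one true literal under this assignment.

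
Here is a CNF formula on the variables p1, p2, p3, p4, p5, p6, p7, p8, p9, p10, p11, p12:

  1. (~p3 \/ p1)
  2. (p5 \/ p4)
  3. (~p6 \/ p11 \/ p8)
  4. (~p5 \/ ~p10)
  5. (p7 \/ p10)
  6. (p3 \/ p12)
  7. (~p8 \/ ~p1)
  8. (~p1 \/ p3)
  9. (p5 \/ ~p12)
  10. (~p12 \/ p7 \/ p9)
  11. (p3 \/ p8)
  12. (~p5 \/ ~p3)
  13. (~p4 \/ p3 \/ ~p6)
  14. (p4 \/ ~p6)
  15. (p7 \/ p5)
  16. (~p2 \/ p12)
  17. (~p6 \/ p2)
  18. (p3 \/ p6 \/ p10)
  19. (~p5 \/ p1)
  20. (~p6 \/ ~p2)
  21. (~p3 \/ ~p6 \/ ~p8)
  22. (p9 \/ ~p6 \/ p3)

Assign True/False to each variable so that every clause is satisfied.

p7 occurs only positively in the remaining clauses — set p7 = True.
p9 occurs only positively in the remaining clauses — set p9 = True.
Branch on p1: take p1 = True.
  then p8 is forced to False.
  then p3 is forced to True.
  then p5 is forced to False.
  then p4 is forced to True.
  then p12 is forced to False.
  then p2 is forced to False.
  then p6 is forced to False.
p10, p11 are now unconstrained; take p10 = False, p11 = False.
Check each clause:
  1. (p1 \/ ~p3) — p1 is true.
  2. (p5 \/ p4) — p4 is true.
  3. (p8 \/ p11 \/ ~p6) — ~p6 is true.
  4. (~p10 \/ ~p5) — ~p5 is true.
  5. (p7 \/ p10) — p7 is true.
  6. (p12 \/ p3) — p3 is true.
  7. (~p8 \/ ~p1) — ~p8 is true.
  8. (p3 \/ ~p1) — p3 is true.
  9. (p5 \/ ~p12) — ~p12 is true.
  10. (p9 \/ p7 \/ ~p12) — p9 is true.
  11. (p8 \/ p3) — p3 is true.
  12. (~p3 \/ ~p5) — ~p5 is true.
  13. (~p6 \/ ~p4 \/ p3) — ~p6 is true.
  14. (~p6 \/ p4) — ~p6 is true.
  15. (p7 \/ p5) — p7 is true.
  16. (p12 \/ ~p2) — ~p2 is true.
  17. (~p6 \/ p2) — ~p6 is true.
  18. (p10 \/ p6 \/ p3) — p3 is true.
  19. (~p5 \/ p1) — p1 is true.
  20. (~p6 \/ ~p2) — ~p6 is true.
  21. (~p8 \/ ~p6 \/ ~p3) — ~p8 is true.
  22. (~p6 \/ p9 \/ p3) — p9 is true.

p1=1, p2=0, p3=1, p4=1, p5=0, p6=0, p7=1, p8=0, p9=1, p10=0, p11=0, p12=0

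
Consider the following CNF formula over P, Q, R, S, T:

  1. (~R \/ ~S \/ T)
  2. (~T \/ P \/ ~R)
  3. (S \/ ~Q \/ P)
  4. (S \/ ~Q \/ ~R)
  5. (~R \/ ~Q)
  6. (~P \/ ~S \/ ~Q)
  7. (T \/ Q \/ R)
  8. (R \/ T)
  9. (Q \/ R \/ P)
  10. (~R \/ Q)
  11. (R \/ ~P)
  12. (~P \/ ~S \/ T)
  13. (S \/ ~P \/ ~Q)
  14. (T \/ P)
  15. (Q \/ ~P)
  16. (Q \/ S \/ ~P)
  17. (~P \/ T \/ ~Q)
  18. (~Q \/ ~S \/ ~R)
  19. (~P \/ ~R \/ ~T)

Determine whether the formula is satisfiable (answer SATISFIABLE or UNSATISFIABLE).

Set P = False and propagate.
  then T is forced to True.
  then R is forced to False.
  then Q is forced to True.
  then S is forced to True.
Every clause has at least one true literal under this assignment.
So P=F  Q=T  R=F  S=T  T=T is a satisfying assignment.

SATISFIABLE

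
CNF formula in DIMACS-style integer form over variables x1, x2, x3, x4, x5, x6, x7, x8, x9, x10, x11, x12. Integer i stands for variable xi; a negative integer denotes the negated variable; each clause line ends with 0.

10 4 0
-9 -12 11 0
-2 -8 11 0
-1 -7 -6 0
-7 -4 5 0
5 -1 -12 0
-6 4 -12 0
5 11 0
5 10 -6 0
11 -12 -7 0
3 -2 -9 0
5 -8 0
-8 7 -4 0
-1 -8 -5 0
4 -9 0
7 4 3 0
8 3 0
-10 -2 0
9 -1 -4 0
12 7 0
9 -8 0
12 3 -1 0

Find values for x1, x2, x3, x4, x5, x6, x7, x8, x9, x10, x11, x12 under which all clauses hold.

x1 occurs only negated in the remaining clauses — set x1 = False.
Pure literal: x3 appears only positively; assign x3 = True.
Try x2 = True.
  then x10 is forced to False.
  then x4 is forced to True.
Branch on x5: take x5 = True.
The remaining clauses are satisfied by x6 = False, x7 = True, x8 = True, x9 = True, x11 = True, x12 = False.

x1 = False, x2 = True, x3 = True, x4 = True, x5 = True, x6 = False, x7 = True, x8 = True, x9 = True, x10 = False, x11 = True, x12 = False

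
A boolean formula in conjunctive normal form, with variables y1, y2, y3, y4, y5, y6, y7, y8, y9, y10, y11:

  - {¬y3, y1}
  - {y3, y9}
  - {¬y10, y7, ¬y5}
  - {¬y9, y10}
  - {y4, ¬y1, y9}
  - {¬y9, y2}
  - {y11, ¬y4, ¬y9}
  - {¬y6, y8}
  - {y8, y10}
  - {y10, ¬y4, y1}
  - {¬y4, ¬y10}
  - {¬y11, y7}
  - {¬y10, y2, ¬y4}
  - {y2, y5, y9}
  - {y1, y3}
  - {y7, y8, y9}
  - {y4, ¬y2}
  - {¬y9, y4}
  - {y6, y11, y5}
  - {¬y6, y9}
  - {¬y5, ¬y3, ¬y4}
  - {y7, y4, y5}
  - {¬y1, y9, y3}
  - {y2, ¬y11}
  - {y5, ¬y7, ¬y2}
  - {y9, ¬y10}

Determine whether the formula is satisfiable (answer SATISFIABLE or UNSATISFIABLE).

UNSATISFIABLE

y9 = True:
  propagation gives y10=True, y2=True, y4=False; an empty clause results — contradiction.
y9 = False:
  propagation gives y3=True, y1=True, y4=True, y10=False; an empty clause results — contradiction.
Every branch closes, so no satisfying assignment exists.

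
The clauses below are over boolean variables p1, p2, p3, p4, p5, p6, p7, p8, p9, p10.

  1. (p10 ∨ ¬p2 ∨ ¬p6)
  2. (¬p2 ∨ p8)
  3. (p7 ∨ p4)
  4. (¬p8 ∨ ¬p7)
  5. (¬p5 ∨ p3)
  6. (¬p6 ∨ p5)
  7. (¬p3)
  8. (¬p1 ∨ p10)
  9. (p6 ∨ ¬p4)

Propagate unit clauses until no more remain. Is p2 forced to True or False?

(¬p3) stands alone — p3 = False.
From (¬p5 ∨ p3) and p3 = False: p5 = False.
(¬p6 ∨ p5): since p5 = False, the clause reduces to (¬p6). p6 = False.
In (¬p4 ∨ p6), p6 is now false; ¬p4 must hold, so p4 = False.
(p7 ∨ p4): since p4 = False, the clause reduces to (p7). p7 = True.
(¬p7 ∨ ¬p8): since p7 = True, the clause reduces to (¬p8). p8 = False.
(p8 ∨ ¬p2) with p8 = False leaves only ¬p2, so p2 = False.

False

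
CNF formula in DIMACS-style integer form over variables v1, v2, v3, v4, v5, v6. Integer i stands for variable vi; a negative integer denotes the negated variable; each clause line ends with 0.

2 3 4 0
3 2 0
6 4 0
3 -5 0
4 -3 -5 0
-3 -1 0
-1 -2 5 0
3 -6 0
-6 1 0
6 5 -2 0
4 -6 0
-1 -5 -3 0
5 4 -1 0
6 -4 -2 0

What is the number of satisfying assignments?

2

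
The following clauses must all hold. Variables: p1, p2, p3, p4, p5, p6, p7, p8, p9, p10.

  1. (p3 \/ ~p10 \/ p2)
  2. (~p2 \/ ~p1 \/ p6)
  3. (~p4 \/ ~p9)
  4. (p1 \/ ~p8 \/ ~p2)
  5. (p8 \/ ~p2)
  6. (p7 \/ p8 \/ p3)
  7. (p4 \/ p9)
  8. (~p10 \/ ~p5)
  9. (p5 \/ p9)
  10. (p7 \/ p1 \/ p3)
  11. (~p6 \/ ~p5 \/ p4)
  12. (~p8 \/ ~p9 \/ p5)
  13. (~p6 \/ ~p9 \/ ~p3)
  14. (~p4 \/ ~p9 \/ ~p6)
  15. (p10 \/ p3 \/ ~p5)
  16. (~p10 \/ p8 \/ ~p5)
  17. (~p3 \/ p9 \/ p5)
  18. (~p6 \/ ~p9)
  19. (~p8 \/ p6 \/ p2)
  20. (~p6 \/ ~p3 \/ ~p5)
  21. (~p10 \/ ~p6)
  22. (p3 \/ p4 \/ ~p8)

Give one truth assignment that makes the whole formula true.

p1=F, p2=F, p3=F, p4=F, p5=F, p6=F, p7=T, p8=F, p9=T, p10=F

p7 occurs only positively in the remaining clauses — set p7 = True.
Set p1 = False and propagate.
Branch on p2: take p2 = False.
Try p3 = False.
  then p10 is forced to False.
  then p5 is forced to False.
  then p9 is forced to True.
  then p4 is forced to False.
  then p8 is forced to False.
  then p6 is forced to False.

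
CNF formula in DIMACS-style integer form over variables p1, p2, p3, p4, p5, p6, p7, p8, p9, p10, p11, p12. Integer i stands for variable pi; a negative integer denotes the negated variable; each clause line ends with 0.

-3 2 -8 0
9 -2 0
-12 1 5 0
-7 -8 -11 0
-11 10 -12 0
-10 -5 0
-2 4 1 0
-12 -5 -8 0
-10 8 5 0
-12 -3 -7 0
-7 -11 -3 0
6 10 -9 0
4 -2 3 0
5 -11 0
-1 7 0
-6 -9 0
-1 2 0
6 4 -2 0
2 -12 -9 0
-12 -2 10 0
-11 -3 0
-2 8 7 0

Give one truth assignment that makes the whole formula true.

p1=F, p2=F, p3=F, p4=T, p5=T, p6=F, p7=T, p8=F, p9=F, p10=F, p11=F, p12=T

Pure literal: p4 appears only positively; assign p4 = True.
p11 occurs only negated in the remaining clauses — set p11 = False.
Try p1 = False.
The remaining clauses are satisfied by p2 = False, p3 = False, p5 = True, p6 = False, p7 = True, p8 = False, p9 = False, p10 = False, p12 = True.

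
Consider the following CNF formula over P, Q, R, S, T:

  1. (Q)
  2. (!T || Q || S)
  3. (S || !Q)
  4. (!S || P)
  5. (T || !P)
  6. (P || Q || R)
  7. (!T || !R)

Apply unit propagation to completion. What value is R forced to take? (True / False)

Unit clause (Q) sets Q = True.
From (S || !Q) and Q = True: S = True.
(P || !S) with S = True leaves only P, so P = True.
From (!P || T) and P = True: T = True.
In (!T || !R), !T is now false; !R must hold, so R = False.

False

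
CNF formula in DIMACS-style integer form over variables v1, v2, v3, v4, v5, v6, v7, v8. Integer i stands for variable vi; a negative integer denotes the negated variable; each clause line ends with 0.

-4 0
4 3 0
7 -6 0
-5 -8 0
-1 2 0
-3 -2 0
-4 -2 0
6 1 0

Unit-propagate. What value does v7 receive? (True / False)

Unit clause (~v4) sets v4 = False.
From (v3 \/ v4) and v4 = False: v3 = True.
In (~v2 \/ ~v3), ~v3 is now false; ~v2 must hold, so v2 = False.
(~v1 \/ v2): since v2 = False, the clause reduces to (~v1). v1 = False.
(v6 \/ v1): since v1 = False, the clause reduces to (v6). v6 = True.
In (v7 \/ ~v6), ~v6 is now false; v7 must hold, so v7 = True.

True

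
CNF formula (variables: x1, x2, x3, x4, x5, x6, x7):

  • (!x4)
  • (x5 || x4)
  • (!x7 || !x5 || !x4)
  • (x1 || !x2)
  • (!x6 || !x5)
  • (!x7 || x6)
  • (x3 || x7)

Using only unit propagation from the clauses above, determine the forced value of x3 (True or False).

True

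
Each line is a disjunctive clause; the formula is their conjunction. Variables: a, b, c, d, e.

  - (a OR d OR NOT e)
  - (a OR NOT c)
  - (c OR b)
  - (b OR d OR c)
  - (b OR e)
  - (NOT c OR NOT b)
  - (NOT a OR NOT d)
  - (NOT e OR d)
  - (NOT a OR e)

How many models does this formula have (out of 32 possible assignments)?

The models are:
  a=F b=T c=F d=F e=F
  a=F b=T c=F d=T e=F
  a=F b=T c=F d=T e=T
Count: 3.

3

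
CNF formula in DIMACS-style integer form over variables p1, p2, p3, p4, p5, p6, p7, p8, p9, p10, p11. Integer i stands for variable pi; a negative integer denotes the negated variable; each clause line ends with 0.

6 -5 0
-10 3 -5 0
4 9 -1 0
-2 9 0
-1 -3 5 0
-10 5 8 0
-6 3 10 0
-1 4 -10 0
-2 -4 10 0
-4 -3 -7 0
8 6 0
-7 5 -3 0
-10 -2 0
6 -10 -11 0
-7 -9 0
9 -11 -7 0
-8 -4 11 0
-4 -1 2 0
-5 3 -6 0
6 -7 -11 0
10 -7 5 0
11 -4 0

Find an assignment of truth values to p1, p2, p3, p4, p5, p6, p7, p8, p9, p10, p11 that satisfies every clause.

Pure literal: p1 appears only negated; assign p1 = False.
p7 occurs only negated in the remaining clauses — set p7 = False.
Branch on p2: take p2 = False.
For the remaining variables, p3 = False, p4 = False, p5 = False, p6 = False, p8 = True, p9 = False, p10 = False, p11 = False works.
Every clause has at least one true literal under this assignment.
Check each clause:
  1. {¬p5, p6} — ¬p5 is true.
  2. {¬p5, p3, ¬p10} — ¬p10 is true.
  3. {¬p1, p9, p4} — ¬p1 is true.
  4. {¬p2, p9} — ¬p2 is true.
  5. {¬p3, ¬p1, p5} — ¬p3 is true.
  6. {¬p10, p8, p5} — p8 is true.
  7. {p10, ¬p6, p3} — ¬p6 is true.
  8. {¬p10, p4, ¬p1} — ¬p1 is true.
  9. {¬p4, ¬p2, p10} — ¬p4 is true.
  10. {¬p4, ¬p7, ¬p3} — ¬p7 is true.
  11. {p8, p6} — p8 is true.
  12. {¬p3, p5, ¬p7} — ¬p7 is true.
  13. {¬p2, ¬p10} — ¬p2 is true.
  14. {¬p11, ¬p10, p6} — ¬p11 is true.
  15. {¬p9, ¬p7} — ¬p7 is true.
  16. {¬p11, p9, ¬p7} — ¬p7 is true.
  17. {p11, ¬p8, ¬p4} — ¬p4 is true.
  18. {¬p1, p2, ¬p4} — ¬p4 is true.
  19. {¬p5, p3, ¬p6} — ¬p6 is true.
  20. {p6, ¬p11, ¬p7} — ¬p7 is true.
  21. {p10, p5, ¬p7} — ¬p7 is true.
  22. {p11, ¬p4} — ¬p4 is true.

p1 = False, p2 = False, p3 = False, p4 = False, p5 = False, p6 = False, p7 = False, p8 = True, p9 = False, p10 = False, p11 = False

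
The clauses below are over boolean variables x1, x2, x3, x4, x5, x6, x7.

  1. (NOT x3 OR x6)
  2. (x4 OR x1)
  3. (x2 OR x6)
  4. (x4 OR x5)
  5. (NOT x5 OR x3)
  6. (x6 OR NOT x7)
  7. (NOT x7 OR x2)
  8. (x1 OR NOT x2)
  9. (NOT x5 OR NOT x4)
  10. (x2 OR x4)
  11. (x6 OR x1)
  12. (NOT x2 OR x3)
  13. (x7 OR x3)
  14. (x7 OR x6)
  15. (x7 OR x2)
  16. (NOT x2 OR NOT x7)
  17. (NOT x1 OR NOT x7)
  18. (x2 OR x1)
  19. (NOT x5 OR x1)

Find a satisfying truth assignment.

x1 = True  x2 = True  x3 = True  x4 = True  x5 = False  x6 = True  x7 = False

Check each clause:
  1. (NOT x3 OR x6) — x6 is true.
  2. (x1 OR x4) — x1 is true.
  3. (x2 OR x6) — x2 is true.
  4. (x4 OR x5) — x4 is true.
  5. (NOT x5 OR x3) — x3 is true.
  6. (NOT x7 OR x6) — NOT x7 is true.
  7. (NOT x7 OR x2) — NOT x7 is true.
  8. (NOT x2 OR x1) — x1 is true.
  9. (NOT x4 OR NOT x5) — NOT x5 is true.
  10. (x2 OR x4) — x2 is true.
  11. (x6 OR x1) — x1 is true.
  12. (NOT x2 OR x3) — x3 is true.
  13. (x3 OR x7) — x3 is true.
  14. (x6 OR x7) — x6 is true.
  15. (x2 OR x7) — x2 is true.
  16. (NOT x2 OR NOT x7) — NOT x7 is true.
  17. (NOT x1 OR NOT x7) — NOT x7 is true.
  18. (x1 OR x2) — x1 is true.
  19. (NOT x5 OR x1) — x1 is true.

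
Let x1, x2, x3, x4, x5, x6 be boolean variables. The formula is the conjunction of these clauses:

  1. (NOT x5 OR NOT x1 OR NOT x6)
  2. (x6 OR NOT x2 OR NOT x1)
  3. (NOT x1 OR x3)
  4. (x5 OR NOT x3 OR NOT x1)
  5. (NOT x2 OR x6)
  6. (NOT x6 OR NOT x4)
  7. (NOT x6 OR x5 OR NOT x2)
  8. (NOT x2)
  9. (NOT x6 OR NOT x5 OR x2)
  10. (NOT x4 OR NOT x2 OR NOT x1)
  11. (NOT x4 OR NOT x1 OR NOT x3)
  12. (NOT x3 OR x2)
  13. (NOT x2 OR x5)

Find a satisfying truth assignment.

x1=F, x2=F, x3=F, x4=T, x5=T, x6=F

(NOT x2) is a unit clause, so x2 = False.
The clause (NOT x3) is unit: x3 must be False.
Unit propagation: (NOT x1) forces x1 = False.
Pure literal: x6 appears only negated; assign x6 = False.
x4, x5 are now unconstrained; take x4 = True, x5 = True.
Every clause has at least one true literal under this assignment.
Check each clause:
  1. (NOT x6 OR NOT x5 OR NOT x1) — NOT x6 is true.
  2. (NOT x1 OR x6 OR NOT x2) — NOT x1 is true.
  3. (NOT x1 OR x3) — NOT x1 is true.
  4. (NOT x1 OR NOT x3 OR x5) — NOT x3 is true.
  5. (x6 OR NOT x2) — NOT x2 is true.
  6. (NOT x6 OR NOT x4) — NOT x6 is true.
  7. (NOT x6 OR NOT x2 OR x5) — NOT x6 is true.
  8. (NOT x2) — NOT x2 is true.
  9. (x2 OR NOT x6 OR NOT x5) — NOT x6 is true.
  10. (NOT x2 OR NOT x4 OR NOT x1) — NOT x1 is true.
  11. (NOT x1 OR NOT x3 OR NOT x4) — NOT x3 is true.
  12. (x2 OR NOT x3) — NOT x3 is true.
  13. (NOT x2 OR x5) — x5 is true.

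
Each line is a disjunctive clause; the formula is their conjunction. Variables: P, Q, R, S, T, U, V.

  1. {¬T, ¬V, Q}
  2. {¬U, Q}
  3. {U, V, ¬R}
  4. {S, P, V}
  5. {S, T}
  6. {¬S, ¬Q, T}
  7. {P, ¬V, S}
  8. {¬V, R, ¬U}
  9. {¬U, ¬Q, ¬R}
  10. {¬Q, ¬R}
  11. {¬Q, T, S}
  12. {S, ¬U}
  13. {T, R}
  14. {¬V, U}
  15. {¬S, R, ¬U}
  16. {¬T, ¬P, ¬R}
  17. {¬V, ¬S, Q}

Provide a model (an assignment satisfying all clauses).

P=False, Q=True, R=False, S=True, T=True, U=False, V=False

Try P = False.
Set Q = True and propagate.
  then R is forced to False.
  then T is forced to True.
The remaining clauses are satisfied by S = True, U = False, V = False.
Every clause has at least one true literal under this assignment.
Check each clause:
  1. {¬T, Q, ¬V} — ¬V is true.
  2. {¬U, Q} — ¬U is true.
  3. {¬R, V, U} — ¬R is true.
  4. {V, S, P} — S is true.
  5. {S, T} — S is true.
  6. {T, ¬Q, ¬S} — T is true.
  7. {S, ¬V, P} — S is true.
  8. {¬V, R, ¬U} — ¬V is true.
  9. {¬R, ¬Q, ¬U} — ¬U is true.
  10. {¬Q, ¬R} — ¬R is true.
  11. {S, ¬Q, T} — S is true.
  12. {¬U, S} — ¬U is true.
  13. {T, R} — T is true.
  14. {¬V, U} — ¬V is true.
  15. {R, ¬S, ¬U} — ¬U is true.
  16. {¬R, ¬P, ¬T} — ¬R is true.
  17. {¬S, ¬V, Q} — ¬V is true.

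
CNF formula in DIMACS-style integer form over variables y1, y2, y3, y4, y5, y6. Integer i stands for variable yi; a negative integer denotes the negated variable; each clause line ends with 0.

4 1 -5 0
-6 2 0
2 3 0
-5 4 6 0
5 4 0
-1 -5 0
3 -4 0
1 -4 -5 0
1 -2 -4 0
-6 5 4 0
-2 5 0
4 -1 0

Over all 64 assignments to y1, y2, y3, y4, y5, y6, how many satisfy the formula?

2

The models are:
  y1=F y2=F y3=T y4=T y5=F y6=F
  y1=T y2=F y3=T y4=T y5=F y6=F
Count: 2.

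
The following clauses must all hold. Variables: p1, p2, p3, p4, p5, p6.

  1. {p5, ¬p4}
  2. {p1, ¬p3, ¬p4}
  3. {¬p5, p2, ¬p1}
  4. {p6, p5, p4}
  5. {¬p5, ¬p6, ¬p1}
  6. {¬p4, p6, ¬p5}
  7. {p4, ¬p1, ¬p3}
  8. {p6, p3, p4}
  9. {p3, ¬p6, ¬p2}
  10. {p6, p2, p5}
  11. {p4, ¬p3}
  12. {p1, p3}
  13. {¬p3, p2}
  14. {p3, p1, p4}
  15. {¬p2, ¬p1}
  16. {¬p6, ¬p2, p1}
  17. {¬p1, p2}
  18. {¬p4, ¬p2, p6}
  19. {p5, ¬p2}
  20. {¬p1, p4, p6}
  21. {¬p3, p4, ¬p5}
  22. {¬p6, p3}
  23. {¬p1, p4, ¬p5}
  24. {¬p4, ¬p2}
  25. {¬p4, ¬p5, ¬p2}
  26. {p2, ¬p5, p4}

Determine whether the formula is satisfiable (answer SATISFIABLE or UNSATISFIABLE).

p4 = True:
  propagation gives p5=True, p6=True, p1=False, p3=False; an empty clause results — contradiction.
p4 = False:
  propagation gives p3=False, p6=True; an empty clause results — contradiction.
Every branch closes, so no satisfying assignment exists.

UNSATISFIABLE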